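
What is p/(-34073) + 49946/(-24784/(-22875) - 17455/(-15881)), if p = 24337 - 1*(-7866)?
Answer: 618204408479139463/27015726267517 ≈ 22883.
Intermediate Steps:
p = 32203 (p = 24337 + 7866 = 32203)
p/(-34073) + 49946/(-24784/(-22875) - 17455/(-15881)) = 32203/(-34073) + 49946/(-24784/(-22875) - 17455/(-15881)) = 32203*(-1/34073) + 49946/(-24784*(-1/22875) - 17455*(-1/15881)) = -32203/34073 + 49946/(24784/22875 + 17455/15881) = -32203/34073 + 49946/(792877829/363277875) = -32203/34073 + 49946*(363277875/792877829) = -32203/34073 + 18144276744750/792877829 = 618204408479139463/27015726267517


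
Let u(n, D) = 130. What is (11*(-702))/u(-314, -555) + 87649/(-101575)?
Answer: -6121204/101575 ≈ -60.263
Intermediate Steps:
(11*(-702))/u(-314, -555) + 87649/(-101575) = (11*(-702))/130 + 87649/(-101575) = -7722*1/130 + 87649*(-1/101575) = -297/5 - 87649/101575 = -6121204/101575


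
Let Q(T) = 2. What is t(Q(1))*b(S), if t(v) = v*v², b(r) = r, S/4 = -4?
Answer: -128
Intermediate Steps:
S = -16 (S = 4*(-4) = -16)
t(v) = v³
t(Q(1))*b(S) = 2³*(-16) = 8*(-16) = -128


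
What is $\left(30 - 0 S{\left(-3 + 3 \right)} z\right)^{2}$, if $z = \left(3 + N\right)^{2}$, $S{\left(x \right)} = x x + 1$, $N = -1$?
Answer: $900$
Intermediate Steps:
$S{\left(x \right)} = 1 + x^{2}$ ($S{\left(x \right)} = x^{2} + 1 = 1 + x^{2}$)
$z = 4$ ($z = \left(3 - 1\right)^{2} = 2^{2} = 4$)
$\left(30 - 0 S{\left(-3 + 3 \right)} z\right)^{2} = \left(30 - 0 \left(1 + \left(-3 + 3\right)^{2}\right) 4\right)^{2} = \left(30 - 0 \left(1 + 0^{2}\right) 4\right)^{2} = \left(30 - 0 \left(1 + 0\right) 4\right)^{2} = \left(30 - 0 \cdot 1 \cdot 4\right)^{2} = \left(30 - 0 \cdot 4\right)^{2} = \left(30 - 0\right)^{2} = \left(30 + 0\right)^{2} = 30^{2} = 900$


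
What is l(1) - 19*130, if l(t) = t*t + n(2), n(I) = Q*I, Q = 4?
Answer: -2461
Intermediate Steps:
n(I) = 4*I
l(t) = 8 + t² (l(t) = t*t + 4*2 = t² + 8 = 8 + t²)
l(1) - 19*130 = (8 + 1²) - 19*130 = (8 + 1) - 2470 = 9 - 2470 = -2461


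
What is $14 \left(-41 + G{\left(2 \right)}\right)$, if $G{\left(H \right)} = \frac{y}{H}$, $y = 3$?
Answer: $-553$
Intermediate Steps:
$G{\left(H \right)} = \frac{3}{H}$
$14 \left(-41 + G{\left(2 \right)}\right) = 14 \left(-41 + \frac{3}{2}\right) = 14 \left(- \frac{79}{2}\right) = -553$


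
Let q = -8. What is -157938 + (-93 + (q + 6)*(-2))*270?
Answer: -181968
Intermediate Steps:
-157938 + (-93 + (q + 6)*(-2))*270 = -157938 + (-93 + (-8 + 6)*(-2))*270 = -157938 + (-93 - 2*(-2))*270 = -157938 + (-93 + 4)*270 = -157938 - 89*270 = -157938 - 24030 = -181968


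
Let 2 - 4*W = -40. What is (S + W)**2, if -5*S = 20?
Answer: 169/4 ≈ 42.250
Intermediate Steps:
W = 21/2 (W = 1/2 - 1/4*(-40) = 1/2 + 10 = 21/2 ≈ 10.500)
S = -4 (S = -1/5*20 = -4)
(S + W)**2 = (-4 + 21/2)**2 = (13/2)**2 = 169/4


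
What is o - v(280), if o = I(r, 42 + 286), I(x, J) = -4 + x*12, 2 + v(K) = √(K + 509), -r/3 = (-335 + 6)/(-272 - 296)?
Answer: -3245/142 - √789 ≈ -50.941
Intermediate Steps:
r = -987/568 (r = -3*(-335 + 6)/(-272 - 296) = -(-987)/(-568) = -(-987)*(-1)/568 = -3*329/568 = -987/568 ≈ -1.7377)
v(K) = -2 + √(509 + K) (v(K) = -2 + √(K + 509) = -2 + √(509 + K))
I(x, J) = -4 + 12*x
o = -3529/142 (o = -4 + 12*(-987/568) = -4 - 2961/142 = -3529/142 ≈ -24.852)
o - v(280) = -3529/142 - (-2 + √(509 + 280)) = -3529/142 - (-2 + √789) = -3529/142 + (2 - √789) = -3245/142 - √789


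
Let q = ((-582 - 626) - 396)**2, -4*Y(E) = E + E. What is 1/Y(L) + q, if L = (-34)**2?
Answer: 1487087647/578 ≈ 2.5728e+6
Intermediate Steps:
L = 1156
Y(E) = -E/2 (Y(E) = -(E + E)/4 = -E/2)
q = 2572816 (q = (-1208 - 396)**2 = (-1604)**2 = 2572816)
1/Y(L) + q = 1/(-1/2*1156) + 2572816 = 1/(-578) + 2572816 = -1/578 + 2572816 = 1487087647/578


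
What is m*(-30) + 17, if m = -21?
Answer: 647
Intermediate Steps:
m*(-30) + 17 = -21*(-30) + 17 = 630 + 17 = 647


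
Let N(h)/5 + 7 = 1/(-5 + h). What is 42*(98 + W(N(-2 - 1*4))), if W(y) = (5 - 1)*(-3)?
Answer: 3612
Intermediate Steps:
N(h) = -35 + 5/(-5 + h)
W(y) = -12 (W(y) = 4*(-3) = -12)
42*(98 + W(N(-2 - 1*4))) = 42*(98 - 12) = 42*86 = 3612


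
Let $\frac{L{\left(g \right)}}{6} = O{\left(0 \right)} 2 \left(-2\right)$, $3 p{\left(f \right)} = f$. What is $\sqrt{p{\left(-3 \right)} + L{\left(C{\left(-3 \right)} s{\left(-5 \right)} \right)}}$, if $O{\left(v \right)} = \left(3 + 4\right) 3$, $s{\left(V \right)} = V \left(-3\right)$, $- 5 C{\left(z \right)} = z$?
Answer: $i \sqrt{505} \approx 22.472 i$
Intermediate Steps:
$C{\left(z \right)} = - \frac{z}{5}$
$s{\left(V \right)} = - 3 V$
$p{\left(f \right)} = \frac{f}{3}$
$O{\left(v \right)} = 21$ ($O{\left(v \right)} = 7 \cdot 3 = 21$)
$L{\left(g \right)} = -504$ ($L{\left(g \right)} = 6 \cdot 21 \cdot 2 \left(-2\right) = 6 \cdot 42 \left(-2\right) = 6 \left(-84\right) = -504$)
$\sqrt{p{\left(-3 \right)} + L{\left(C{\left(-3 \right)} s{\left(-5 \right)} \right)}} = \sqrt{\frac{1}{3} \left(-3\right) - 504} = \sqrt{-1 - 504} = \sqrt{-505} = i \sqrt{505}$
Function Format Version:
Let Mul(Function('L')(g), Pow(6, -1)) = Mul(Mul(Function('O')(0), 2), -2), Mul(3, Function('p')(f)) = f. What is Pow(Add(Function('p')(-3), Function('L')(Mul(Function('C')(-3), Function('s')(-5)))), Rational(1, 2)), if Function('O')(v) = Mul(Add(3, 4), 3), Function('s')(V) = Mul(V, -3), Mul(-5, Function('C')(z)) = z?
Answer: Mul(I, Pow(505, Rational(1, 2))) ≈ Mul(22.472, I)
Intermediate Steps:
Function('C')(z) = Mul(Rational(-1, 5), z)
Function('s')(V) = Mul(-3, V)
Function('p')(f) = Mul(Rational(1, 3), f)
Function('O')(v) = 21 (Function('O')(v) = Mul(7, 3) = 21)
Function('L')(g) = -504 (Function('L')(g) = Mul(6, Mul(Mul(21, 2), -2)) = Mul(6, Mul(42, -2)) = Mul(6, -84) = -504)
Pow(Add(Function('p')(-3), Function('L')(Mul(Function('C')(-3), Function('s')(-5)))), Rational(1, 2)) = Pow(Add(Mul(Rational(1, 3), -3), -504), Rational(1, 2)) = Pow(Add(-1, -504), Rational(1, 2)) = Pow(-505, Rational(1, 2)) = Mul(I, Pow(505, Rational(1, 2)))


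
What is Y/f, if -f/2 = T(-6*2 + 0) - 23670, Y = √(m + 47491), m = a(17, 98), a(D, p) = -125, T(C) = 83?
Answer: √47366/47174 ≈ 0.0046135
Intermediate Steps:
m = -125
Y = √47366 (Y = √(-125 + 47491) = √47366 ≈ 217.64)
f = 47174 (f = -2*(83 - 23670) = -2*(-23587) = 47174)
Y/f = √47366/47174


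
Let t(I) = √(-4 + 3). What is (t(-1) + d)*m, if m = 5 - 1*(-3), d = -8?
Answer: -64 + 8*I ≈ -64.0 + 8.0*I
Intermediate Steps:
m = 8 (m = 5 + 3 = 8)
t(I) = I (t(I) = √(-1) = I)
(t(-1) + d)*m = (I - 8)*8 = (-8 + I)*8 = -64 + 8*I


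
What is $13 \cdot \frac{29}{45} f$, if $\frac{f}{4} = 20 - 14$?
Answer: $\frac{3016}{15} \approx 201.07$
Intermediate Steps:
$f = 24$ ($f = 4 \left(20 - 14\right) = 4 \cdot 6 = 24$)
$13 \cdot \frac{29}{45} f = 13 \cdot \frac{29}{45} \cdot 24 = \frac{377}{45} \cdot 24 = \frac{3016}{15}$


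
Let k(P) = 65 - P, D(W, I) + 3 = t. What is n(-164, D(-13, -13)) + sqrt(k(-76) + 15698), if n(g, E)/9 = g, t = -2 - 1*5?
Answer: -1476 + sqrt(15839) ≈ -1350.1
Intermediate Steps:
t = -7 (t = -2 - 5 = -7)
D(W, I) = -10 (D(W, I) = -3 - 7 = -10)
n(g, E) = 9*g
n(-164, D(-13, -13)) + sqrt(k(-76) + 15698) = 9*(-164) + sqrt((65 - 1*(-76)) + 15698) = -1476 + sqrt((65 + 76) + 15698) = -1476 + sqrt(141 + 15698) = -1476 + sqrt(15839)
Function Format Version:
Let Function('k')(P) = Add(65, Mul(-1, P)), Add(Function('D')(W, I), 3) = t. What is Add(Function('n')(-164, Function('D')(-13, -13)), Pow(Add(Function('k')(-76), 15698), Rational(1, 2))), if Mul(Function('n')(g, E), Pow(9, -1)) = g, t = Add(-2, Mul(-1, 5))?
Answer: Add(-1476, Pow(15839, Rational(1, 2))) ≈ -1350.1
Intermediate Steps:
t = -7 (t = Add(-2, -5) = -7)
Function('D')(W, I) = -10 (Function('D')(W, I) = Add(-3, -7) = -10)
Function('n')(g, E) = Mul(9, g)
Add(Function('n')(-164, Function('D')(-13, -13)), Pow(Add(Function('k')(-76), 15698), Rational(1, 2))) = Add(Mul(9, -164), Pow(Add(Add(65, Mul(-1, -76)), 15698), Rational(1, 2))) = Add(-1476, Pow(Add(Add(65, 76), 15698), Rational(1, 2))) = Add(-1476, Pow(Add(141, 15698), Rational(1, 2))) = Add(-1476, Pow(15839, Rational(1, 2)))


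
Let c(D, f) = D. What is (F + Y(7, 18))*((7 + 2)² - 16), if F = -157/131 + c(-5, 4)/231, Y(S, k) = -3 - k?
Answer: -43706195/30261 ≈ -1444.3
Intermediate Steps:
F = -36922/30261 (F = -157/131 - 5/231 = -36922/30261 ≈ -1.2201)
(F + Y(7, 18))*((7 + 2)² - 16) = (-36922/30261 + (-3 - 1*18))*((7 + 2)² - 16) = (-36922/30261 + (-3 - 18))*(9² - 16) = (-36922/30261 - 21)*(81 - 16) = -672403/30261*65 = -43706195/30261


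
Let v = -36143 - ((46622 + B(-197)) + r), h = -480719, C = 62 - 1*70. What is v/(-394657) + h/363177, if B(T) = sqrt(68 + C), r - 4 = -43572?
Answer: -175483669514/143330345289 + 2*sqrt(15)/394657 ≈ -1.2243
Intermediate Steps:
r = -43568 (r = 4 - 43572 = -43568)
C = -8 (C = 62 - 70 = -8)
B(T) = 2*sqrt(15) (B(T) = sqrt(68 - 8) = sqrt(60) = 2*sqrt(15))
v = -39197 - 2*sqrt(15) (v = -36143 - ((46622 + 2*sqrt(15)) - 43568) = -36143 - (3054 + 2*sqrt(15)) = -36143 + (-3054 - 2*sqrt(15)) = -39197 - 2*sqrt(15) ≈ -39205.)
v/(-394657) + h/363177 = (-39197 - 2*sqrt(15))/(-394657) - 480719/363177 = (-39197 - 2*sqrt(15))*(-1/394657) - 480719*1/363177 = (39197/394657 + 2*sqrt(15)/394657) - 480719/363177 = -175483669514/143330345289 + 2*sqrt(15)/394657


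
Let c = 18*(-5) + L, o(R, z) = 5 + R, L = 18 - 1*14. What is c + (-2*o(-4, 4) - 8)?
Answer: -96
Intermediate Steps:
L = 4 (L = 18 - 14 = 4)
c = -86 (c = 18*(-5) + 4 = -90 + 4 = -86)
c + (-2*o(-4, 4) - 8) = -86 + (-2*(5 - 4) - 8) = -86 + (-2*1 - 8) = -86 + (-2 - 8) = -86 - 10 = -96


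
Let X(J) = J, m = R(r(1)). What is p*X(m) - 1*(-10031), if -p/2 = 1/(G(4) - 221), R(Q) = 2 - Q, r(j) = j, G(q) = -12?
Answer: 2337225/233 ≈ 10031.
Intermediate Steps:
m = 1 (m = 2 - 1*1 = 2 - 1 = 1)
p = 2/233 (p = -2/(-12 - 221) = -2/(-233) = -2*(-1/233) = 2/233 ≈ 0.0085837)
p*X(m) - 1*(-10031) = (2/233)*1 - 1*(-10031) = 2/233 + 10031 = 2337225/233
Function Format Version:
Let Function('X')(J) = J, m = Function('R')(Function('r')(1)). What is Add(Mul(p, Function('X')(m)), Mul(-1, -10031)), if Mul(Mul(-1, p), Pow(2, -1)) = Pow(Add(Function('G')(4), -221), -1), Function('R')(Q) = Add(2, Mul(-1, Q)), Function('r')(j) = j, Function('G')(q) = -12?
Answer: Rational(2337225, 233) ≈ 10031.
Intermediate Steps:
m = 1 (m = Add(2, Mul(-1, 1)) = Add(2, -1) = 1)
p = Rational(2, 233) (p = Mul(-2, Pow(Add(-12, -221), -1)) = Mul(-2, Pow(-233, -1)) = Mul(-2, Rational(-1, 233)) = Rational(2, 233) ≈ 0.0085837)
Add(Mul(p, Function('X')(m)), Mul(-1, -10031)) = Add(Mul(Rational(2, 233), 1), Mul(-1, -10031)) = Add(Rational(2, 233), 10031) = Rational(2337225, 233)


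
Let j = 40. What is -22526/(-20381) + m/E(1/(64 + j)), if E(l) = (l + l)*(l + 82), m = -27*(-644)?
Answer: 638901758026/57943183 ≈ 11026.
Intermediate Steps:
m = 17388
E(l) = 2*l*(82 + l) (E(l) = (2*l)*(82 + l) = 2*l*(82 + l))
-22526/(-20381) + m/E(1/(64 + j)) = -22526/(-20381) + 17388/((2*(82 + 1/(64 + 40))/(64 + 40))) = -22526*(-1/20381) + 17388/((2*(82 + 1/104)/104)) = 22526/20381 + 17388/((2*(1/104)*(82 + 1/104))) = 22526/20381 + 17388/((2*(1/104)*(8529/104))) = 22526/20381 + 17388/(8529/5408) = 22526/20381 + 17388*(5408/8529) = 22526/20381 + 31344768/2843 = 638901758026/57943183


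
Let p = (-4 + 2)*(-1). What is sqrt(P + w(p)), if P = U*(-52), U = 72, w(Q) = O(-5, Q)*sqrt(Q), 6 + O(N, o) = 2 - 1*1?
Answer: sqrt(-3744 - 5*sqrt(2)) ≈ 61.246*I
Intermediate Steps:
O(N, o) = -5 (O(N, o) = -6 + (2 - 1*1) = -6 + (2 - 1) = -6 + 1 = -5)
p = 2 (p = -2*(-1) = 2)
w(Q) = -5*sqrt(Q)
P = -3744 (P = 72*(-52) = -3744)
sqrt(P + w(p)) = sqrt(-3744 - 5*sqrt(2))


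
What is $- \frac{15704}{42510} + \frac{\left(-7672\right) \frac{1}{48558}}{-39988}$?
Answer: $- \frac{48866532829}{132280853835} \approx -0.36941$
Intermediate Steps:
$- \frac{15704}{42510} + \frac{\left(-7672\right) \frac{1}{48558}}{-39988} = \left(-15704\right) \frac{1}{42510} + \left(-7672\right) \frac{1}{48558} \left(- \frac{1}{39988}\right) = - \frac{604}{1635} - - \frac{959}{242717163} = - \frac{604}{1635} + \frac{959}{242717163} = - \frac{48866532829}{132280853835}$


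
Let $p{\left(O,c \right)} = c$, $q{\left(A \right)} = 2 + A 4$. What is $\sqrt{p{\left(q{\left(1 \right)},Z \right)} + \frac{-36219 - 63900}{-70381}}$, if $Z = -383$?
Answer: $\frac{2 i \sqrt{472534585331}}{70381} \approx 19.534 i$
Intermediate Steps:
$q{\left(A \right)} = 2 + 4 A$
$\sqrt{p{\left(q{\left(1 \right)},Z \right)} + \frac{-36219 - 63900}{-70381}} = \sqrt{-383 + \frac{-36219 - 63900}{-70381}} = \sqrt{-383 + \left(-36219 - 63900\right) \left(- \frac{1}{70381}\right)} = \sqrt{-383 - - \frac{100119}{70381}} = \sqrt{-383 + \frac{100119}{70381}} = \sqrt{- \frac{26855804}{70381}} = \frac{2 i \sqrt{472534585331}}{70381}$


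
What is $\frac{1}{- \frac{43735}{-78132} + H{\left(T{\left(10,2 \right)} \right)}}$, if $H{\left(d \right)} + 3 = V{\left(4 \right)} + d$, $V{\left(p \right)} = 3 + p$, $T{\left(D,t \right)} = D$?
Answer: $\frac{78132}{1137583} \approx 0.068682$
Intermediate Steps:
$H{\left(d \right)} = 4 + d$ ($H{\left(d \right)} = -3 + \left(\left(3 + 4\right) + d\right) = -3 + \left(7 + d\right) = 4 + d$)
$\frac{1}{- \frac{43735}{-78132} + H{\left(T{\left(10,2 \right)} \right)}} = \frac{1}{- \frac{43735}{-78132} + \left(4 + 10\right)} = \frac{1}{\left(-43735\right) \left(- \frac{1}{78132}\right) + 14} = \frac{1}{\frac{43735}{78132} + 14} = \frac{1}{\frac{1137583}{78132}} = \frac{78132}{1137583}$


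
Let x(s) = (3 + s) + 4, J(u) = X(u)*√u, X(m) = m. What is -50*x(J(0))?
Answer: -350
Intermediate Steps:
J(u) = u^(3/2) (J(u) = u*√u = u^(3/2))
x(s) = 7 + s
-50*x(J(0)) = -50*(7 + 0^(3/2)) = -50*(7 + 0) = -50*7 = -350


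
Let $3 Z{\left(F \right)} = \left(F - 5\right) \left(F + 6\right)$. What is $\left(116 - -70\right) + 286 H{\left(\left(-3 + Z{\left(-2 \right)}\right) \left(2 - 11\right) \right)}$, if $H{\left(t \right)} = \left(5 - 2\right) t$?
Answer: $95424$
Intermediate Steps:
$Z{\left(F \right)} = \frac{\left(-5 + F\right) \left(6 + F\right)}{3}$ ($Z{\left(F \right)} = \frac{\left(F - 5\right) \left(F + 6\right)}{3} = \frac{\left(-5 + F\right) \left(6 + F\right)}{3}$)
$H{\left(t \right)} = 3 t$
$\left(116 - -70\right) + 286 H{\left(\left(-3 + Z{\left(-2 \right)}\right) \left(2 - 11\right) \right)} = \left(116 - -70\right) + 286 \cdot 3 \left(-3 + \left(-10 + \frac{1}{3} \left(-2\right) + \frac{\left(-2\right)^{2}}{3}\right)\right) \left(2 - 11\right) = \left(116 + 70\right) + 286 \cdot 3 \left(-3 - \frac{28}{3}\right) \left(-9\right) = 186 + 286 \cdot 3 \left(-3 - \frac{28}{3}\right) \left(-9\right) = 186 + 286 \cdot 3 \left(\left(- \frac{37}{3}\right) \left(-9\right)\right) = 186 + 286 \cdot 3 \cdot 111 = 186 + 286 \cdot 333 = 186 + 95238 = 95424$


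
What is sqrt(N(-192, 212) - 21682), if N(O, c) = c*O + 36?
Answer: 5*I*sqrt(2494) ≈ 249.7*I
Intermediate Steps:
N(O, c) = 36 + O*c (N(O, c) = O*c + 36 = 36 + O*c)
sqrt(N(-192, 212) - 21682) = sqrt((36 - 192*212) - 21682) = sqrt((36 - 40704) - 21682) = sqrt(-40668 - 21682) = sqrt(-62350) = 5*I*sqrt(2494)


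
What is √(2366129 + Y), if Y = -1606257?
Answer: 8*√11873 ≈ 871.71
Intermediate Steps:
√(2366129 + Y) = √(2366129 - 1606257) = √759872 = 8*√11873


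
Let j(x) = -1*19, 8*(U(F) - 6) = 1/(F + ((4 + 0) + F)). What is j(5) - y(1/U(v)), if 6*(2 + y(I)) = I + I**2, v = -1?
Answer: -480763/28227 ≈ -17.032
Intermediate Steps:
U(F) = 6 + 1/(8*(4 + 2*F)) (U(F) = 6 + 1/(8*(F + ((4 + 0) + F))) = 6 + 1/(8*(F + (4 + F))) = 6 + 1/(8*(4 + 2*F)))
j(x) = -19
y(I) = -2 + I/6 + I**2/6 (y(I) = -2 + (I + I**2)/6 = -2 + (I/6 + I**2/6) = -2 + I/6 + I**2/6)
j(5) - y(1/U(v)) = -19 - (-2 + 1/(6*(((193 + 96*(-1))/(16*(2 - 1))))) + (1/((193 + 96*(-1))/(16*(2 - 1))))**2/6) = -19 - (-2 + 1/(6*(((1/16)*(193 - 96)/1))) + (1/((1/16)*(193 - 96)/1))**2/6) = -19 - (-2 + 1/(6*(((1/16)*1*97))) + (1/((1/16)*1*97))**2/6) = -19 - (-2 + 1/(6*(97/16)) + (1/(97/16))**2/6) = -19 - (-2 + (1/6)*(16/97) + (16/97)**2/6) = -19 - (-2 + 8/291 + (1/6)*(256/9409)) = -19 - (-2 + 8/291 + 128/28227) = -19 - 1*(-55550/28227) = -19 + 55550/28227 = -480763/28227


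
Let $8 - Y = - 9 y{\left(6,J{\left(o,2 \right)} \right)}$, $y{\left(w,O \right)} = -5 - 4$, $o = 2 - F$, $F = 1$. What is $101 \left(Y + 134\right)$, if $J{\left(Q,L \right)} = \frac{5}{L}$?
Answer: $6161$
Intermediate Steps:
$o = 1$ ($o = 2 - 1 = 1$)
$y{\left(w,O \right)} = -9$
$Y = -73$ ($Y = 8 - \left(-9\right) \left(-9\right) = 8 - 81 = -73$)
$101 \left(Y + 134\right) = 101 \left(-73 + 134\right) = 101 \cdot 61 = 6161$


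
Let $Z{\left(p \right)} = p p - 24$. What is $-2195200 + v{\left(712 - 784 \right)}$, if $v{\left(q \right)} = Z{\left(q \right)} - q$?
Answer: $-2189968$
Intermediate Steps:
$Z{\left(p \right)} = -24 + p^{2}$ ($Z{\left(p \right)} = p^{2} - 24 = -24 + p^{2}$)
$v{\left(q \right)} = -24 + q^{2} - q$ ($v{\left(q \right)} = \left(-24 + q^{2}\right) - q = -24 + q^{2} - q$)
$-2195200 + v{\left(712 - 784 \right)} = -2195200 - \left(-48 - \left(712 - 784\right)^{2}\right) = -2195200 - \left(-48 - 5184\right) = -2195200 + \left(-24 + 5184 + 72\right) = -2195200 + 5232 = -2189968$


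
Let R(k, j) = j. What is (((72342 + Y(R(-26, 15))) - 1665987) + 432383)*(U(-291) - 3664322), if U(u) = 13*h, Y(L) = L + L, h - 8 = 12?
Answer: 4254826044384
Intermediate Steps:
h = 20 (h = 8 + 12 = 20)
Y(L) = 2*L
U(u) = 260 (U(u) = 13*20 = 260)
(((72342 + Y(R(-26, 15))) - 1665987) + 432383)*(U(-291) - 3664322) = (((72342 + 2*15) - 1665987) + 432383)*(260 - 3664322) = (((72342 + 30) - 1665987) + 432383)*(-3664062) = ((72372 - 1665987) + 432383)*(-3664062) = (-1593615 + 432383)*(-3664062) = -1161232*(-3664062) = 4254826044384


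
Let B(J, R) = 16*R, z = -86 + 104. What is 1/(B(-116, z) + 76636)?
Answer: 1/76924 ≈ 1.3000e-5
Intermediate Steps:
z = 18
1/(B(-116, z) + 76636) = 1/(16*18 + 76636) = 1/(288 + 76636) = 1/76924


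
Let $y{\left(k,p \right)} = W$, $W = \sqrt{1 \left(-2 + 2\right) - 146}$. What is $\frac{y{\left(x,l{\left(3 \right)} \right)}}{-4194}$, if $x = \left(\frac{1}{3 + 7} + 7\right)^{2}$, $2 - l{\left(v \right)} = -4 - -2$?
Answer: $- \frac{i \sqrt{146}}{4194} \approx - 0.002881 i$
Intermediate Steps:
$l{\left(v \right)} = 4$ ($l{\left(v \right)} = 2 - \left(-4 - -2\right) = 2 - \left(-4 + 2\right) = 2 - -2 = 2 + 2 = 4$)
$x = \frac{5041}{100}$ ($x = \left(\frac{1}{10} + 7\right)^{2} = \left(\frac{71}{10}\right)^{2} = \frac{5041}{100} \approx 50.41$)
$W = i \sqrt{146}$ ($W = \sqrt{1 \cdot 0 - 146} = \sqrt{0 - 146} = \sqrt{-146} = i \sqrt{146} \approx 12.083 i$)
$y{\left(k,p \right)} = i \sqrt{146}$
$\frac{y{\left(x,l{\left(3 \right)} \right)}}{-4194} = \frac{i \sqrt{146}}{-4194} = i \sqrt{146} \left(- \frac{1}{4194}\right) = - \frac{i \sqrt{146}}{4194}$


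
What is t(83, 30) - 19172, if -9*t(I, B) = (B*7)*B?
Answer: -19872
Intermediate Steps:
t(I, B) = -7*B²/9 (t(I, B) = -B*7*B/9 = -7*B*B/9 = -7*B²/9)
t(83, 30) - 19172 = -7/9*30² - 19172 = -7/9*900 - 19172 = -700 - 19172 = -19872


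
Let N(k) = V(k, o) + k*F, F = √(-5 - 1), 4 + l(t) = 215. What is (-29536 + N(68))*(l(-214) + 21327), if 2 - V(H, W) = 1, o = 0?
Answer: -636124830 + 1464584*I*√6 ≈ -6.3613e+8 + 3.5875e+6*I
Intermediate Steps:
V(H, W) = 1 (V(H, W) = 2 - 1*1 = 2 - 1 = 1)
l(t) = 211 (l(t) = -4 + 215 = 211)
F = I*√6 (F = √(-6) = I*√6 ≈ 2.4495*I)
N(k) = 1 + I*k*√6 (N(k) = 1 + k*(I*√6) = 1 + I*k*√6)
(-29536 + N(68))*(l(-214) + 21327) = (-29536 + (1 + I*68*√6))*(211 + 21327) = (-29536 + (1 + 68*I*√6))*21538 = (-29535 + 68*I*√6)*21538 = -636124830 + 1464584*I*√6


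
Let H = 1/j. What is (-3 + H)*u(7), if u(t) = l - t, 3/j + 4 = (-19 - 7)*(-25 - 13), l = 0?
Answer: -2275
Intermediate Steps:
j = 1/328 (j = 3/(-4 + (-19 - 7)*(-25 - 13)) = 3/(-4 - 26*(-38)) = 3/(-4 + 988) = 3/984 = 3*(1/984) = 1/328 ≈ 0.0030488)
H = 328 (H = 1/(1/328) = 328)
u(t) = -t (u(t) = 0 - t = -t)
(-3 + H)*u(7) = (-3 + 328)*(-1*7) = 325*(-7) = -2275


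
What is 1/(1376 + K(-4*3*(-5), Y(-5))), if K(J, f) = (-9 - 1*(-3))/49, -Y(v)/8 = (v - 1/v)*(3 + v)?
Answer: 49/67418 ≈ 0.00072681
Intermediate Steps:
Y(v) = -8*(3 + v)*(v - 1/v) (Y(v) = -8*(v - 1/v)*(3 + v) = -8*(3 + v)*(v - 1/v))
K(J, f) = -6/49 (K(J, f) = (-9 + 3)*(1/49) = -6*1/49 = -6/49)
1/(1376 + K(-4*3*(-5), Y(-5))) = 1/(1376 - 6/49) = 1/(67418/49) = 49/67418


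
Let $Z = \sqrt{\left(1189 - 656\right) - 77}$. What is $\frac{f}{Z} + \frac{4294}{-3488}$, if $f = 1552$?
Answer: $- \frac{2147}{1744} + \frac{388 \sqrt{114}}{57} \approx 71.448$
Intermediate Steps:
$Z = 2 \sqrt{114}$ ($Z = \sqrt{\left(1189 - 656\right) - 77} = \sqrt{533 - 77} = \sqrt{456} = 2 \sqrt{114} \approx 21.354$)
$\frac{f}{Z} + \frac{4294}{-3488} = \frac{1552}{2 \sqrt{114}} + \frac{4294}{-3488} = 1552 \frac{\sqrt{114}}{228} + 4294 \left(- \frac{1}{3488}\right) = \frac{388 \sqrt{114}}{57} - \frac{2147}{1744} = - \frac{2147}{1744} + \frac{388 \sqrt{114}}{57}$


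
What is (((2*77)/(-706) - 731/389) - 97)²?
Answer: 185170723985025/18855958489 ≈ 9820.3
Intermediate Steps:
(((2*77)/(-706) - 731/389) - 97)² = ((154*(-1/706) - 731*1/389) - 97)² = ((-77/353 - 731/389) - 97)² = (-287996/137317 - 97)² = (-13607745/137317)² = 185170723985025/18855958489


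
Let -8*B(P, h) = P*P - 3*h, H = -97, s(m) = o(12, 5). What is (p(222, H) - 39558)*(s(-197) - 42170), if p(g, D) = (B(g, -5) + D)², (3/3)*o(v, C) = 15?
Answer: -105597175302515/64 ≈ -1.6500e+12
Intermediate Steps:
o(v, C) = 15
s(m) = 15
B(P, h) = -P²/8 + 3*h/8 (B(P, h) = -(P*P - 3*h)/8 = -(P² - 3*h)/8 = -P²/8 + 3*h/8)
p(g, D) = (-15/8 + D - g²/8)² (p(g, D) = ((-g²/8 + (3/8)*(-5)) + D)² = ((-g²/8 - 15/8) + D)² = ((-15/8 - g²/8) + D)² = (-15/8 + D - g²/8)²)
(p(222, H) - 39558)*(s(-197) - 42170) = ((15 + 222² - 8*(-97))²/64 - 39558)*(15 - 42170) = ((15 + 49284 + 776)²/64 - 39558)*(-42155) = ((1/64)*50075² - 39558)*(-42155) = ((1/64)*2507505625 - 39558)*(-42155) = (2507505625/64 - 39558)*(-42155) = (2504973913/64)*(-42155) = -105597175302515/64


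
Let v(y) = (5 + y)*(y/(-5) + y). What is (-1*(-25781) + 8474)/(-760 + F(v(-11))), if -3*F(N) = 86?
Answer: -7905/182 ≈ -43.434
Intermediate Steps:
v(y) = 4*y*(5 + y)/5 (v(y) = (5 + y)*(y*(-⅕) + y) = (5 + y)*(-y/5 + y) = (5 + y)*(4*y/5) = 4*y*(5 + y)/5)
F(N) = -86/3 (F(N) = -⅓*86 = -86/3)
(-1*(-25781) + 8474)/(-760 + F(v(-11))) = (-1*(-25781) + 8474)/(-760 - 86/3) = (25781 + 8474)/(-2366/3) = 34255*(-3/2366) = -7905/182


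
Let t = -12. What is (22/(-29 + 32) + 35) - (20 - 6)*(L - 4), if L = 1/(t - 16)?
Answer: 593/6 ≈ 98.833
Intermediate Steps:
L = -1/28 (L = 1/(-12 - 16) = 1/(-28) = -1/28 ≈ -0.035714)
(22/(-29 + 32) + 35) - (20 - 6)*(L - 4) = (22/(-29 + 32) + 35) - (20 - 6)*(-1/28 - 4) = (22/3 + 35) - 14*(-113)/28 = (22*(⅓) + 35) - 1*(-113/2) = (22/3 + 35) + 113/2 = 127/3 + 113/2 = 593/6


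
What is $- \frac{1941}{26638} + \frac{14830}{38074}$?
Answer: $\frac{160569953}{507107606} \approx 0.31664$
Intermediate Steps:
$- \frac{1941}{26638} + \frac{14830}{38074} = \left(-1941\right) \frac{1}{26638} + 14830 \cdot \frac{1}{38074} = - \frac{1941}{26638} + \frac{7415}{19037} = \frac{160569953}{507107606}$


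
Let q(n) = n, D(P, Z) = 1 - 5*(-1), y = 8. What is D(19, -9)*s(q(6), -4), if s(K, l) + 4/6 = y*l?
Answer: -196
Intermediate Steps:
D(P, Z) = 6 (D(P, Z) = 1 + 5 = 6)
s(K, l) = -⅔ + 8*l
D(19, -9)*s(q(6), -4) = 6*(-⅔ + 8*(-4)) = 6*(-⅔ - 32) = 6*(-98/3) = -196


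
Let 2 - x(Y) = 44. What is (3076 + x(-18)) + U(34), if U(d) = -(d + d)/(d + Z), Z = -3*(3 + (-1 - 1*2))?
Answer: 3032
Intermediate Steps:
x(Y) = -42 (x(Y) = 2 - 1*44 = 2 - 44 = -42)
Z = 0 (Z = -3*(3 + (-1 - 2)) = -3*(3 - 3) = -3*0 = 0)
U(d) = -2 (U(d) = -(d + d)/(d + 0) = -2*d/d = -1*2 = -2)
(3076 + x(-18)) + U(34) = (3076 - 42) - 2 = 3034 - 2 = 3032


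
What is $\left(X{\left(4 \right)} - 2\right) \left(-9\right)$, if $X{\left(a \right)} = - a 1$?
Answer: $54$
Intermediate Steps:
$X{\left(a \right)} = - a$
$\left(X{\left(4 \right)} - 2\right) \left(-9\right) = \left(\left(-1\right) 4 - 2\right) \left(-9\right) = \left(-4 - 2\right) \left(-9\right) = \left(-6\right) \left(-9\right) = 54$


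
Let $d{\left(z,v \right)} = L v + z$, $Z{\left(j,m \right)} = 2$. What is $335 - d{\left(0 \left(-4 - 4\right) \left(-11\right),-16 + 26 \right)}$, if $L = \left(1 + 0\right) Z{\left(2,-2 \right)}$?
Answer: $315$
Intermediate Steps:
$L = 2$ ($L = \left(1 + 0\right) 2 = 1 \cdot 2 = 2$)
$d{\left(z,v \right)} = z + 2 v$ ($d{\left(z,v \right)} = 2 v + z = z + 2 v$)
$335 - d{\left(0 \left(-4 - 4\right) \left(-11\right),-16 + 26 \right)} = 335 - \left(0 \left(-4 - 4\right) \left(-11\right) + 2 \left(-16 + 26\right)\right) = 335 - \left(0 \left(-8\right) \left(-11\right) + 2 \cdot 10\right) = 335 - \left(0 \left(-11\right) + 20\right) = 335 - \left(0 + 20\right) = 335 - 20 = 315$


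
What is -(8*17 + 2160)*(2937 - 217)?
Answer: -6245120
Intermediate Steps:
-(8*17 + 2160)*(2937 - 217) = -(136 + 2160)*2720 = -2296*2720 = -1*6245120 = -6245120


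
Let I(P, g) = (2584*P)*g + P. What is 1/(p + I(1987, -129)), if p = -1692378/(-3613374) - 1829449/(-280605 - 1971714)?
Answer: -452137273017/299467083910514442659 ≈ -1.5098e-9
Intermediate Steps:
I(P, g) = P + 2584*P*g (I(P, g) = 2584*P*g + P = P + 2584*P*g)
p = 579014365306/452137273017 (p = -1692378*(-1/3613374) - 1829449/(-2252319) = 94021/200743 - 1829449*(-1/2252319) = 94021/200743 + 1829449/2252319 = 579014365306/452137273017 ≈ 1.2806)
1/(p + I(1987, -129)) = 1/(579014365306/452137273017 + 1987*(1 + 2584*(-129))) = 1/(579014365306/452137273017 + 1987*(1 - 333336)) = 1/(579014365306/452137273017 + 1987*(-333335)) = 1/(579014365306/452137273017 - 662336645) = 1/(-299467083910514442659/452137273017) = -452137273017/299467083910514442659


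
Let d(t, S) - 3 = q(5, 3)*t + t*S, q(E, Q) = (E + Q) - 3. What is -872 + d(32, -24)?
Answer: -1477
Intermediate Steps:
q(E, Q) = -3 + E + Q
d(t, S) = 3 + 5*t + S*t (d(t, S) = 3 + ((-3 + 5 + 3)*t + t*S) = 3 + (5*t + S*t) = 3 + 5*t + S*t)
-872 + d(32, -24) = -872 + (3 + 5*32 - 24*32) = -872 + (3 + 160 - 768) = -872 - 605 = -1477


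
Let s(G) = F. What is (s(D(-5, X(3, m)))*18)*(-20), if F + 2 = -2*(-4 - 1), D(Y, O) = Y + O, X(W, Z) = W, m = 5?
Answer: -2880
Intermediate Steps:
D(Y, O) = O + Y
F = 8 (F = -2 - 2*(-4 - 1) = -2 - 2*(-5) = -2 + 10 = 8)
s(G) = 8
(s(D(-5, X(3, m)))*18)*(-20) = (8*18)*(-20) = 144*(-20) = -2880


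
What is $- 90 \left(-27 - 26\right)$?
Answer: $4770$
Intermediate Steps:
$- 90 \left(-27 - 26\right) = \left(-90\right) \left(-53\right) = 4770$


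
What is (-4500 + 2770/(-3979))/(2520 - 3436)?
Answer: 8954135/1822382 ≈ 4.9134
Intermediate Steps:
(-4500 + 2770/(-3979))/(2520 - 3436) = (-4500 + 2770*(-1/3979))/(-916) = (-4500 - 2770/3979)*(-1/916) = -17908270/3979*(-1/916) = 8954135/1822382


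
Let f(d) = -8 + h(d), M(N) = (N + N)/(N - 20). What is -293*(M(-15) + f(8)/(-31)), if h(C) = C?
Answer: -1758/7 ≈ -251.14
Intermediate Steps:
M(N) = 2*N/(-20 + N) (M(N) = (2*N)/(-20 + N) = 2*N/(-20 + N))
f(d) = -8 + d
-293*(M(-15) + f(8)/(-31)) = -293*(2*(-15)/(-20 - 15) + (-8 + 8)/(-31)) = -293*(2*(-15)/(-35) + 0*(-1/31)) = -293*(2*(-15)*(-1/35) + 0) = -293*(6/7 + 0) = -293*6/7 = -1758/7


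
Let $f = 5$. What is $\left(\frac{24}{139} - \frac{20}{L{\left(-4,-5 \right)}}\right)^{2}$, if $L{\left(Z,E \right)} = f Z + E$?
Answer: $\frac{456976}{483025} \approx 0.94607$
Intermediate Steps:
$L{\left(Z,E \right)} = E + 5 Z$ ($L{\left(Z,E \right)} = 5 Z + E = E + 5 Z$)
$\left(\frac{24}{139} - \frac{20}{L{\left(-4,-5 \right)}}\right)^{2} = \left(\frac{24}{139} - \frac{20}{-5 + 5 \left(-4\right)}\right)^{2} = \left(24 \cdot \frac{1}{139} - \frac{20}{-5 - 20}\right)^{2} = \left(\frac{24}{139} - \frac{20}{-25}\right)^{2} = \left(\frac{24}{139} - - \frac{4}{5}\right)^{2} = \left(\frac{24}{139} + \frac{4}{5}\right)^{2} = \left(\frac{676}{695}\right)^{2} = \frac{456976}{483025}$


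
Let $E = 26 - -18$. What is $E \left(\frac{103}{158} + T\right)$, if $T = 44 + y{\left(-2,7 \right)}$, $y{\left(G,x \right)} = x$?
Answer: $\frac{179542}{79} \approx 2272.7$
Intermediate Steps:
$T = 51$ ($T = 44 + 7 = 51$)
$E = 44$ ($E = 26 + 18 = 44$)
$E \left(\frac{103}{158} + T\right) = 44 \left(\frac{103}{158} + 51\right) = 44 \cdot \frac{8161}{158} = \frac{179542}{79}$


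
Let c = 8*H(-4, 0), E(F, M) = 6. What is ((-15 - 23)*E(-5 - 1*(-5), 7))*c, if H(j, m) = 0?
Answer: 0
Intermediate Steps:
c = 0 (c = 8*0 = 0)
((-15 - 23)*E(-5 - 1*(-5), 7))*c = ((-15 - 23)*6)*0 = -38*6*0 = -228*0 = 0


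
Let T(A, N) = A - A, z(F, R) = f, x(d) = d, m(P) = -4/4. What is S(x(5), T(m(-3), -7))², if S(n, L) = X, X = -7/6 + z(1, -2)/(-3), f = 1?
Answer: 9/4 ≈ 2.2500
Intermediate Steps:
m(P) = -1 (m(P) = -4*¼ = -1)
z(F, R) = 1
T(A, N) = 0
X = -3/2 (X = -7/6 + 1/(-3) = -7*⅙ + 1*(-⅓) = -7/6 - ⅓ = -3/2 ≈ -1.5000)
S(n, L) = -3/2
S(x(5), T(m(-3), -7))² = (-3/2)² = 9/4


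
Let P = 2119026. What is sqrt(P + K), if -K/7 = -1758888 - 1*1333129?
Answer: sqrt(23763145) ≈ 4874.7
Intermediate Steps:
K = 21644119 (K = -7*(-1758888 - 1*1333129) = -7*(-1758888 - 1333129) = -7*(-3092017) = 21644119)
sqrt(P + K) = sqrt(2119026 + 21644119) = sqrt(23763145)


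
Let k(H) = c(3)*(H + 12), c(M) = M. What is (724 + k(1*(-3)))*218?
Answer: 163718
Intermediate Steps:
k(H) = 36 + 3*H (k(H) = 3*(H + 12) = 3*(12 + H) = 36 + 3*H)
(724 + k(1*(-3)))*218 = (724 + (36 + 3*(1*(-3))))*218 = (724 + (36 + 3*(-3)))*218 = (724 + (36 - 9))*218 = (724 + 27)*218 = 751*218 = 163718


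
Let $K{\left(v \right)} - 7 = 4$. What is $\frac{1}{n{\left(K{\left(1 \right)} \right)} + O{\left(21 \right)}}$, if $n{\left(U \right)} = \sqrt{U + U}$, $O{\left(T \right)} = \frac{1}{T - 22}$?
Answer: $\frac{1}{21} + \frac{\sqrt{22}}{21} \approx 0.27097$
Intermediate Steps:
$O{\left(T \right)} = \frac{1}{-22 + T}$
$K{\left(v \right)} = 11$ ($K{\left(v \right)} = 7 + 4 = 11$)
$n{\left(U \right)} = \sqrt{2} \sqrt{U}$ ($n{\left(U \right)} = \sqrt{2 U} = \sqrt{2} \sqrt{U}$)
$\frac{1}{n{\left(K{\left(1 \right)} \right)} + O{\left(21 \right)}} = \frac{1}{\sqrt{2} \sqrt{11} + \frac{1}{-22 + 21}} = \frac{1}{\sqrt{22} + \frac{1}{-1}} = \frac{1}{\sqrt{22} - 1} = \frac{1}{-1 + \sqrt{22}}$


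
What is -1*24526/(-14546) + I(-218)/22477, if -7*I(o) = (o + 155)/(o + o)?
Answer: 17168141597/10182170908 ≈ 1.6861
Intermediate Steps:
I(o) = -(155 + o)/(14*o) (I(o) = -(o + 155)/(7*(o + o)) = -(155 + o)/(7*(2*o)) = -(155 + o)*1/(2*o)/7 = -(155 + o)/(14*o))
-1*24526/(-14546) + I(-218)/22477 = -1*24526/(-14546) + ((1/14)*(-155 - 1*(-218))/(-218))/22477 = -24526*(-1/14546) + ((1/14)*(-1/218)*(-155 + 218))*(1/22477) = 12263/7273 + ((1/14)*(-1/218)*63)*(1/22477) = 12263/7273 - 9/436*1/22477 = 12263/7273 - 9/9799972 = 17168141597/10182170908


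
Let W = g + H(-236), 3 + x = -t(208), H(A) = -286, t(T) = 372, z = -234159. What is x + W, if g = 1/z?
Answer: -154779100/234159 ≈ -661.00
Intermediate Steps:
g = -1/234159 (g = 1/(-234159) = -1/234159 ≈ -4.2706e-6)
x = -375 (x = -3 - 1*372 = -3 - 372 = -375)
W = -66969475/234159 (W = -1/234159 - 286 = -66969475/234159 ≈ -286.00)
x + W = -375 - 66969475/234159 = -154779100/234159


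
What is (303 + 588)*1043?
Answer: 929313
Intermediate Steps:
(303 + 588)*1043 = 891*1043 = 929313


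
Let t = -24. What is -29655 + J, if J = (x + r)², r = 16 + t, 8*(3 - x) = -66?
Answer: -474311/16 ≈ -29644.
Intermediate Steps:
x = 45/4 (x = 3 - ⅛*(-66) = 3 + 33/4 = 45/4 ≈ 11.250)
r = -8 (r = 16 - 24 = -8)
J = 169/16 (J = (45/4 - 8)² = (13/4)² = 169/16 ≈ 10.563)
-29655 + J = -29655 + 169/16 = -474311/16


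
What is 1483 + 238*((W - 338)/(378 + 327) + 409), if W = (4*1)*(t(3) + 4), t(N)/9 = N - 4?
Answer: 69586421/705 ≈ 98704.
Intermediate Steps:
t(N) = -36 + 9*N (t(N) = 9*(N - 4) = 9*(-4 + N) = -36 + 9*N)
W = -20 (W = (4*1)*((-36 + 9*3) + 4) = 4*((-36 + 27) + 4) = 4*(-9 + 4) = 4*(-5) = -20)
1483 + 238*((W - 338)/(378 + 327) + 409) = 1483 + 238*((-20 - 338)/(378 + 327) + 409) = 1483 + 238*(-358/705 + 409) = 1483 + 238*(287987/705) = 1483 + 68540906/705 = 69586421/705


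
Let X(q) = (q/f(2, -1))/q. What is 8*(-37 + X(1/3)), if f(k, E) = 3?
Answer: -880/3 ≈ -293.33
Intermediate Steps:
X(q) = ⅓ (X(q) = (q/3)/q = ⅓)
8*(-37 + X(1/3)) = 8*(-37 + ⅓) = 8*(-110/3) = -880/3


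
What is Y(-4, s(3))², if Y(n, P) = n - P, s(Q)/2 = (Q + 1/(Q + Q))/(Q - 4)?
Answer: 49/9 ≈ 5.4444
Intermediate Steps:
s(Q) = 2*(Q + 1/(2*Q))/(-4 + Q) (s(Q) = 2*((Q + 1/(Q + Q))/(Q - 4)) = 2*((Q + 1/(2*Q))/(-4 + Q)) = 2*(Q + 1/(2*Q))/(-4 + Q))
Y(-4, s(3))² = (-4 - (1 + 2*3²)/(3*(-4 + 3)))² = (-4 - (1 + 2*9)/(3*(-1)))² = (-4 - (-1)*(1 + 18)/3)² = (-4 - (-1)*19/3)² = (-4 - 1*(-19/3))² = (-4 + 19/3)² = (7/3)² = 49/9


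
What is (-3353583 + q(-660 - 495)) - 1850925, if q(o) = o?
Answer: -5205663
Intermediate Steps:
(-3353583 + q(-660 - 495)) - 1850925 = (-3353583 + (-660 - 495)) - 1850925 = (-3353583 - 1155) - 1850925 = -3354738 - 1850925 = -5205663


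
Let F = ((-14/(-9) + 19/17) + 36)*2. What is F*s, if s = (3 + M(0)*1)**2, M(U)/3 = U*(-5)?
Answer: 11834/17 ≈ 696.12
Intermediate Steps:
M(U) = -15*U (M(U) = 3*(U*(-5)) = 3*(-5*U) = -15*U)
F = 11834/153 (F = ((-14*(-1/9) + 19*(1/17)) + 36)*2 = ((14/9 + 19/17) + 36)*2 = (409/153 + 36)*2 = (5917/153)*2 = 11834/153 ≈ 77.346)
s = 9 (s = (3 - 15*0*1)**2 = (3 + 0*1)**2 = (3 + 0)**2 = 3**2 = 9)
F*s = (11834/153)*9 = 11834/17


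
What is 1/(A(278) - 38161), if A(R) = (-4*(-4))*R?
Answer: -1/33713 ≈ -2.9662e-5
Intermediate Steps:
A(R) = 16*R
1/(A(278) - 38161) = 1/(16*278 - 38161) = 1/(4448 - 38161) = 1/(-33713) = -1/33713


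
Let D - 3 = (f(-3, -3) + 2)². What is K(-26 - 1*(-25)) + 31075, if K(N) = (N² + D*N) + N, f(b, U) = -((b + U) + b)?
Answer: 30951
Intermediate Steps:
f(b, U) = -U - 2*b (f(b, U) = -((U + b) + b) = -(U + 2*b) = -U - 2*b)
D = 124 (D = 3 + ((-1*(-3) - 2*(-3)) + 2)² = 3 + ((3 + 6) + 2)² = 3 + (9 + 2)² = 3 + 11² = 3 + 121 = 124)
K(N) = N² + 125*N (K(N) = (N² + 124*N) + N = N² + 125*N)
K(-26 - 1*(-25)) + 31075 = (-26 - 1*(-25))*(125 + (-26 - 1*(-25))) + 31075 = (-26 + 25)*(125 + (-26 + 25)) + 31075 = -(125 - 1) + 31075 = -1*124 + 31075 = -124 + 31075 = 30951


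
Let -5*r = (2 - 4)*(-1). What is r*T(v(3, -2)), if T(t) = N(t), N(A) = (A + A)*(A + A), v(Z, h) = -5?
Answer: -40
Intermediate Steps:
r = -⅖ (r = -(2 - 4)*(-1)/5 = -(-2)*(-1)/5 = -⅕*2 = -⅖ ≈ -0.40000)
N(A) = 4*A² (N(A) = (2*A)*(2*A) = 4*A²)
T(t) = 4*t²
r*T(v(3, -2)) = -8*(-5)²/5 = -8*25/5 = -⅖*100 = -40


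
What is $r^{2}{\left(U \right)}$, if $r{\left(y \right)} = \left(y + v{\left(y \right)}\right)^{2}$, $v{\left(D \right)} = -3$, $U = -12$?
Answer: $50625$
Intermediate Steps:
$r{\left(y \right)} = \left(-3 + y\right)^{2}$ ($r{\left(y \right)} = \left(y - 3\right)^{2} = \left(-3 + y\right)^{2}$)
$r^{2}{\left(U \right)} = \left(\left(-3 - 12\right)^{2}\right)^{2} = \left(\left(-15\right)^{2}\right)^{2} = 225^{2} = 50625$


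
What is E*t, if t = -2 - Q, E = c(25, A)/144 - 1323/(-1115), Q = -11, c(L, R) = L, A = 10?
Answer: 218387/17840 ≈ 12.241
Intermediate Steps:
E = 218387/160560 (E = 25/144 - 1323/(-1115) = 25*(1/144) - 1323*(-1/1115) = 25/144 + 1323/1115 = 218387/160560 ≈ 1.3602)
t = 9 (t = -2 - 1*(-11) = -2 + 11 = 9)
E*t = (218387/160560)*9 = 218387/17840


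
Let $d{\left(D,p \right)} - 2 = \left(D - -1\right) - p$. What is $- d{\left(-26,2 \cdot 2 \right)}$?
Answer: $27$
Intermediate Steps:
$d{\left(D,p \right)} = 3 + D - p$ ($d{\left(D,p \right)} = 2 - \left(-1 + p - D\right) = 2 + \left(1 + D - p\right) = 3 + D - p$)
$- d{\left(-26,2 \cdot 2 \right)} = - (3 - 26 - 2 \cdot 2) = - (3 - 26 - 4) = \left(-1\right) \left(-27\right) = 27$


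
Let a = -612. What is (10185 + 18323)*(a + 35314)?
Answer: 989284616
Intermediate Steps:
(10185 + 18323)*(a + 35314) = (10185 + 18323)*(-612 + 35314) = 28508*34702 = 989284616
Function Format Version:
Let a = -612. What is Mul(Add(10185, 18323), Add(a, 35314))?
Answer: 989284616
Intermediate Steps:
Mul(Add(10185, 18323), Add(a, 35314)) = Mul(Add(10185, 18323), Add(-612, 35314)) = Mul(28508, 34702) = 989284616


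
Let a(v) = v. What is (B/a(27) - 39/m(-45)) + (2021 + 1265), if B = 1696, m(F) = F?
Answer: 452207/135 ≈ 3349.7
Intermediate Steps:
(B/a(27) - 39/m(-45)) + (2021 + 1265) = (1696/27 - 39/(-45)) + (2021 + 1265) = (1696*(1/27) - 39*(-1/45)) + 3286 = (1696/27 + 13/15) + 3286 = 8597/135 + 3286 = 452207/135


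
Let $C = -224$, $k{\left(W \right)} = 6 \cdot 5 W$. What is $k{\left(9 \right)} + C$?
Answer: $46$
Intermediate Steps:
$k{\left(W \right)} = 30 W$
$k{\left(9 \right)} + C = 30 \cdot 9 - 224 = 270 - 224 = 46$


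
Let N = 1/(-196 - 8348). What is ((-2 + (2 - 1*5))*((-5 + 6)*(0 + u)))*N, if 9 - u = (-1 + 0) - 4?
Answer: 35/4272 ≈ 0.0081929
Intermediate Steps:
u = 14 (u = 9 - ((-1 + 0) - 4) = 9 - (-1 - 4) = 9 - 1*(-5) = 9 + 5 = 14)
N = -1/8544 (N = 1/(-8544) = -1/8544 ≈ -0.00011704)
((-2 + (2 - 1*5))*((-5 + 6)*(0 + u)))*N = ((-2 + (2 - 1*5))*((-5 + 6)*(0 + 14)))*(-1/8544) = ((-2 + (2 - 5))*(1*14))*(-1/8544) = ((-2 - 3)*14)*(-1/8544) = -5*14*(-1/8544) = -70*(-1/8544) = 35/4272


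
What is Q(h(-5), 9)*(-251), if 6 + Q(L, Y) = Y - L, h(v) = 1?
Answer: -502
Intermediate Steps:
Q(L, Y) = -6 + Y - L (Q(L, Y) = -6 + (Y - L) = -6 + Y - L)
Q(h(-5), 9)*(-251) = (-6 + 9 - 1*1)*(-251) = (-6 + 9 - 1)*(-251) = 2*(-251) = -502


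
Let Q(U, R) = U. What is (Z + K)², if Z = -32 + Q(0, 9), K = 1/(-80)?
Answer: 6558721/6400 ≈ 1024.8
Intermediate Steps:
K = -1/80 ≈ -0.012500
Z = -32 (Z = -32 + 0 = -32)
(Z + K)² = (-32 - 1/80)² = (-2561/80)² = 6558721/6400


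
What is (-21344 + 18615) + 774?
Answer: -1955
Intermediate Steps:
(-21344 + 18615) + 774 = -2729 + 774 = -1955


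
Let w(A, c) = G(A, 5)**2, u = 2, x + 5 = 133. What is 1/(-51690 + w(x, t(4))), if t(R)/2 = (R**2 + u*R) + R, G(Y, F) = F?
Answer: -1/51665 ≈ -1.9355e-5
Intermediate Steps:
x = 128 (x = -5 + 133 = 128)
t(R) = 2*R**2 + 6*R (t(R) = 2*((R**2 + 2*R) + R) = 2*(R**2 + 3*R) = 2*R**2 + 6*R)
w(A, c) = 25 (w(A, c) = 5**2 = 25)
1/(-51690 + w(x, t(4))) = 1/(-51690 + 25) = 1/(-51665) = -1/51665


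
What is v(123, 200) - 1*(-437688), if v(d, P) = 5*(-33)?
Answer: 437523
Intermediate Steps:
v(d, P) = -165
v(123, 200) - 1*(-437688) = -165 - 1*(-437688) = -165 + 437688 = 437523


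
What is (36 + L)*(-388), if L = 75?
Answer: -43068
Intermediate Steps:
(36 + L)*(-388) = (36 + 75)*(-388) = 111*(-388) = -43068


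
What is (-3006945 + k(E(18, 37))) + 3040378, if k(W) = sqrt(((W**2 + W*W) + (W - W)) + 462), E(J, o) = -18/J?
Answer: 33433 + 4*sqrt(29) ≈ 33455.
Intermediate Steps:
k(W) = sqrt(462 + 2*W**2) (k(W) = sqrt(((W**2 + W**2) + 0) + 462) = sqrt((2*W**2 + 0) + 462) = sqrt(2*W**2 + 462) = sqrt(462 + 2*W**2))
(-3006945 + k(E(18, 37))) + 3040378 = (-3006945 + sqrt(462 + 2*(-18/18)**2)) + 3040378 = (-3006945 + sqrt(462 + 2*(-18*1/18)**2)) + 3040378 = (-3006945 + sqrt(462 + 2*(-1)**2)) + 3040378 = (-3006945 + sqrt(462 + 2*1)) + 3040378 = (-3006945 + sqrt(462 + 2)) + 3040378 = (-3006945 + sqrt(464)) + 3040378 = (-3006945 + 4*sqrt(29)) + 3040378 = 33433 + 4*sqrt(29)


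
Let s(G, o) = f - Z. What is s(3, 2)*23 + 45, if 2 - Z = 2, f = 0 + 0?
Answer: 45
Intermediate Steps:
f = 0
Z = 0 (Z = 2 - 1*2 = 2 - 2 = 0)
s(G, o) = 0 (s(G, o) = 0 - 1*0 = 0 + 0 = 0)
s(3, 2)*23 + 45 = 0*23 + 45 = 0 + 45 = 45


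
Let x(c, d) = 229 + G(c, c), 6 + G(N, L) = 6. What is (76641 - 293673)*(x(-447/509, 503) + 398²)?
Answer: -34428437256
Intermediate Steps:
G(N, L) = 0 (G(N, L) = -6 + 6 = 0)
x(c, d) = 229 (x(c, d) = 229 + 0 = 229)
(76641 - 293673)*(x(-447/509, 503) + 398²) = (76641 - 293673)*(229 + 398²) = -217032*(229 + 158404) = -217032*158633 = -34428437256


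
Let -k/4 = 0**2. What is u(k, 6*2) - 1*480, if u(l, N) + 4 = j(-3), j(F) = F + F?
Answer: -490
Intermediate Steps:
k = 0 (k = -4*0**2 = -4*0 = 0)
j(F) = 2*F
u(l, N) = -10 (u(l, N) = -4 + 2*(-3) = -4 - 6 = -10)
u(k, 6*2) - 1*480 = -10 - 1*480 = -10 - 480 = -490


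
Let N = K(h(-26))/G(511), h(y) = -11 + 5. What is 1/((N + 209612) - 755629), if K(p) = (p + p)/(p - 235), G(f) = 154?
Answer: -18557/10132437463 ≈ -1.8314e-6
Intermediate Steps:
h(y) = -6
K(p) = 2*p/(-235 + p) (K(p) = (2*p)/(-235 + p) = 2*p/(-235 + p))
N = 6/18557 (N = (2*(-6)/(-235 - 6))/154 = (2*(-6)/(-241))*(1/154) = (2*(-6)*(-1/241))*(1/154) = (12/241)*(1/154) = 6/18557 ≈ 0.00032333)
1/((N + 209612) - 755629) = 1/((6/18557 + 209612) - 755629) = 1/(3889769890/18557 - 755629) = 1/(-10132437463/18557) = -18557/10132437463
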